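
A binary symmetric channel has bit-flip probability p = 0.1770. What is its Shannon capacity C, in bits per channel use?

For BSC with error probability p:
C = 1 - H(p) where H(p) is binary entropy
H(0.1770) = -0.1770 × log₂(0.1770) - 0.8230 × log₂(0.8230)
H(p) = 0.6735
C = 1 - 0.6735 = 0.3265 bits/use


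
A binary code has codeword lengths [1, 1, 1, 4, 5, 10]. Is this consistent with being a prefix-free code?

Kraft inequality: Σ 2^(-l_i) ≤ 1 for prefix-free code
Calculating: 2^(-1) + 2^(-1) + 2^(-1) + 2^(-4) + 2^(-5) + 2^(-10)
= 0.5 + 0.5 + 0.5 + 0.0625 + 0.03125 + 0.0009765625
= 1.5947
Since 1.5947 > 1, prefix-free code does not exist


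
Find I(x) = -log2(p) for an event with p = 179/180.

Information content I(x) = -log₂(p(x))
I = -log₂(179/180) = -log₂(0.9944)
I = 0.0080 bits


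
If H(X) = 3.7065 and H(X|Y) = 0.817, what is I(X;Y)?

I(X;Y) = H(X) - H(X|Y)
I(X;Y) = 3.7065 - 0.817 = 2.8895 bits


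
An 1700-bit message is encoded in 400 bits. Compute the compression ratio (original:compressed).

Compression ratio = Original / Compressed
= 1700 / 400 = 4.25:1


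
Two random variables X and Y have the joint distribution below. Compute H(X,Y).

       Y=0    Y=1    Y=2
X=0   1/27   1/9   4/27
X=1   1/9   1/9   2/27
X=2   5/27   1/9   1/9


H(X,Y) = -Σ p(x,y) log₂ p(x,y)
  p(0,0)=1/27: -0.0370 × log₂(0.0370) = 0.1761
  p(0,1)=1/9: -0.1111 × log₂(0.1111) = 0.3522
  p(0,2)=4/27: -0.1481 × log₂(0.1481) = 0.4081
  p(1,0)=1/9: -0.1111 × log₂(0.1111) = 0.3522
  p(1,1)=1/9: -0.1111 × log₂(0.1111) = 0.3522
  p(1,2)=2/27: -0.0741 × log₂(0.0741) = 0.2781
  p(2,0)=5/27: -0.1852 × log₂(0.1852) = 0.4505
  p(2,1)=1/9: -0.1111 × log₂(0.1111) = 0.3522
  p(2,2)=1/9: -0.1111 × log₂(0.1111) = 0.3522
H(X,Y) = 3.0740 bits


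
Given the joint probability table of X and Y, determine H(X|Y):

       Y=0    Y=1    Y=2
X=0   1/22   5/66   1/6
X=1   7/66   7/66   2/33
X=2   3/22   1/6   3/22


H(X|Y) = Σ_y p(y) H(X|Y=y)
  p(Y=0) = 19/66, H(X|Y=0) = 1.4618
  p(Y=1) = 23/66, H(X|Y=1) = 1.5099
  p(Y=2) = 4/11, H(X|Y=2) = 1.4773
H(X|Y) = 0.2879×1.4618 + 0.3485×1.5099 + 0.3636×1.4773 = 1.4842 bits


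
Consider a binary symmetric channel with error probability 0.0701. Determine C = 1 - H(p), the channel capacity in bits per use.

For BSC with error probability p:
C = 1 - H(p) where H(p) is binary entropy
H(0.0701) = -0.0701 × log₂(0.0701) - 0.9299 × log₂(0.9299)
H(p) = 0.3663
C = 1 - 0.3663 = 0.6337 bits/use


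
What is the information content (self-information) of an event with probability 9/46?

Information content I(x) = -log₂(p(x))
I = -log₂(9/46) = -log₂(0.1957)
I = 2.3536 bits


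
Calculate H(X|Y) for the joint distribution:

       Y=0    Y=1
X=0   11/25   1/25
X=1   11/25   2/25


H(X|Y) = Σ_y p(y) H(X|Y=y)
  p(Y=0) = 22/25, H(X|Y=0) = 1.0000
  p(Y=1) = 3/25, H(X|Y=1) = 0.9183
H(X|Y) = 0.8800×1.0000 + 0.1200×0.9183 = 0.9902 bits


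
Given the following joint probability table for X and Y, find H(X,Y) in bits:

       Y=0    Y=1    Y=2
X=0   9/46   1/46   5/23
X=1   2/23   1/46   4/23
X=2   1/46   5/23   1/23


H(X,Y) = -Σ p(x,y) log₂ p(x,y)
  p(0,0)=9/46: -0.1957 × log₂(0.1957) = 0.4605
  p(0,1)=1/46: -0.0217 × log₂(0.0217) = 0.1201
  p(0,2)=5/23: -0.2174 × log₂(0.2174) = 0.4786
  p(1,0)=2/23: -0.0870 × log₂(0.0870) = 0.3064
  p(1,1)=1/46: -0.0217 × log₂(0.0217) = 0.1201
  p(1,2)=4/23: -0.1739 × log₂(0.1739) = 0.4389
  p(2,0)=1/46: -0.0217 × log₂(0.0217) = 0.1201
  p(2,1)=5/23: -0.2174 × log₂(0.2174) = 0.4786
  p(2,2)=1/23: -0.0435 × log₂(0.0435) = 0.1967
H(X,Y) = 2.7199 bits


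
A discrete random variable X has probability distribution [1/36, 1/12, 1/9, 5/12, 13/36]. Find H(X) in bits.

H(X) = -Σ p(x) log₂ p(x)
  -1/36 × log₂(1/36) = 0.1436
  -1/12 × log₂(1/12) = 0.2987
  -1/9 × log₂(1/9) = 0.3522
  -5/12 × log₂(5/12) = 0.5263
  -13/36 × log₂(13/36) = 0.5306
H(X) = 1.8515 bits


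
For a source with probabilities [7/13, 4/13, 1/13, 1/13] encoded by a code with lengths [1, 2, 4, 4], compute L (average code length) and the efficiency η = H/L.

Average length L = Σ p_i × l_i = 1.7692 bits
Entropy H = 1.5734 bits
Efficiency η = H/L × 100% = 88.93%


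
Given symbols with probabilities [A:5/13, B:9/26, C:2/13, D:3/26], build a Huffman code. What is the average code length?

Huffman tree construction:
Combine smallest probabilities repeatedly
Resulting codes:
  A: 0 (length 1)
  B: 11 (length 2)
  C: 101 (length 3)
  D: 100 (length 3)
Average length = Σ p(s) × length(s) = 1.8846 bits


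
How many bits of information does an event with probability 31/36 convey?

Information content I(x) = -log₂(p(x))
I = -log₂(31/36) = -log₂(0.8611)
I = 0.2157 bits


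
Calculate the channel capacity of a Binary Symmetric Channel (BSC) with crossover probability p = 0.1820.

For BSC with error probability p:
C = 1 - H(p) where H(p) is binary entropy
H(0.1820) = -0.1820 × log₂(0.1820) - 0.8180 × log₂(0.8180)
H(p) = 0.6844
C = 1 - 0.6844 = 0.3156 bits/use


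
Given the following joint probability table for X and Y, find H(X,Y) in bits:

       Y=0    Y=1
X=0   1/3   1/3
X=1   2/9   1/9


H(X,Y) = -Σ p(x,y) log₂ p(x,y)
  p(0,0)=1/3: -0.3333 × log₂(0.3333) = 0.5283
  p(0,1)=1/3: -0.3333 × log₂(0.3333) = 0.5283
  p(1,0)=2/9: -0.2222 × log₂(0.2222) = 0.4822
  p(1,1)=1/9: -0.1111 × log₂(0.1111) = 0.3522
H(X,Y) = 1.8911 bits


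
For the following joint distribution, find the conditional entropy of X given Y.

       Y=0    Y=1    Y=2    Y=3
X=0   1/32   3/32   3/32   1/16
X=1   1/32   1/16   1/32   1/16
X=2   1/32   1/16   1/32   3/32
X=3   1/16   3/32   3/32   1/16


H(X|Y) = Σ_y p(y) H(X|Y=y)
  p(Y=0) = 5/32, H(X|Y=0) = 1.9219
  p(Y=1) = 5/16, H(X|Y=1) = 1.9710
  p(Y=2) = 1/4, H(X|Y=2) = 1.8113
  p(Y=3) = 9/32, H(X|Y=3) = 1.9749
H(X|Y) = 0.1562×1.9219 + 0.3125×1.9710 + 0.2500×1.8113 + 0.2812×1.9749 = 1.9245 bits


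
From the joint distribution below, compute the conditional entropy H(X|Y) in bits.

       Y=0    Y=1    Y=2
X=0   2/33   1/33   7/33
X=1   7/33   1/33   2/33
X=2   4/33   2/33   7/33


H(X|Y) = Σ_y p(y) H(X|Y=y)
  p(Y=0) = 13/33, H(X|Y=0) = 1.4196
  p(Y=1) = 4/33, H(X|Y=1) = 1.5000
  p(Y=2) = 16/33, H(X|Y=2) = 1.4186
H(X|Y) = 0.3939×1.4196 + 0.1212×1.5000 + 0.4848×1.4186 = 1.4288 bits


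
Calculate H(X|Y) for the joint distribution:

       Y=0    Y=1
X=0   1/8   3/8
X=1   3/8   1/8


H(X|Y) = Σ_y p(y) H(X|Y=y)
  p(Y=0) = 1/2, H(X|Y=0) = 0.8113
  p(Y=1) = 1/2, H(X|Y=1) = 0.8113
H(X|Y) = 0.5000×0.8113 + 0.5000×0.8113 = 0.8113 bits


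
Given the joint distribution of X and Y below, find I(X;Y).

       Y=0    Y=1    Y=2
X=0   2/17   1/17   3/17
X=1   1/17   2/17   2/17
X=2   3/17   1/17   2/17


H(X) = 1.5799, H(Y) = 1.5486, H(X,Y) = 3.0575
I(X;Y) = H(X) + H(Y) - H(X,Y) = 0.0710 bits


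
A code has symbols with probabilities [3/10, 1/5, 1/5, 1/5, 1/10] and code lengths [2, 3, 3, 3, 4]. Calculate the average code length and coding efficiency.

Average length L = Σ p_i × l_i = 2.8000 bits
Entropy H = 2.2464 bits
Efficiency η = H/L × 100% = 80.23%


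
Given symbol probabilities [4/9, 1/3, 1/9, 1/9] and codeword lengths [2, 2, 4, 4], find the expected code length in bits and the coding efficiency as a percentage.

Average length L = Σ p_i × l_i = 2.4444 bits
Entropy H = 1.7527 bits
Efficiency η = H/L × 100% = 71.70%


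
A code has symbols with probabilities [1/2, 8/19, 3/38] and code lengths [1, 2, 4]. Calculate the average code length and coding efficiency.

Average length L = Σ p_i × l_i = 1.6579 bits
Entropy H = 1.3146 bits
Efficiency η = H/L × 100% = 79.29%


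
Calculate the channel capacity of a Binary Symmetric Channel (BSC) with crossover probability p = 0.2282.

For BSC with error probability p:
C = 1 - H(p) where H(p) is binary entropy
H(0.2282) = -0.2282 × log₂(0.2282) - 0.7718 × log₂(0.7718)
H(p) = 0.7749
C = 1 - 0.7749 = 0.2251 bits/use


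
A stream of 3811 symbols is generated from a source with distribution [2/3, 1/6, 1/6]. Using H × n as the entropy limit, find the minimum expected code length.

Entropy H = 1.2516 bits/symbol
Minimum bits = H × n = 1.2516 × 3811
= 4769.96 bits


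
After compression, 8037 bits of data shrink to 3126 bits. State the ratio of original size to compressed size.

Compression ratio = Original / Compressed
= 8037 / 3126 = 2.57:1


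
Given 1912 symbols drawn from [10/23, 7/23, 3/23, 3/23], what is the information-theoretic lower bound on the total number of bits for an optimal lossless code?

Entropy H = 1.8114 bits/symbol
Minimum bits = H × n = 1.8114 × 1912
= 3463.33 bits


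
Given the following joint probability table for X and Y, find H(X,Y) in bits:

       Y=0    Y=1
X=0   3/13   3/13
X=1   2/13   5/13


H(X,Y) = -Σ p(x,y) log₂ p(x,y)
  p(0,0)=3/13: -0.2308 × log₂(0.2308) = 0.4882
  p(0,1)=3/13: -0.2308 × log₂(0.2308) = 0.4882
  p(1,0)=2/13: -0.1538 × log₂(0.1538) = 0.4155
  p(1,1)=5/13: -0.3846 × log₂(0.3846) = 0.5302
H(X,Y) = 1.9220 bits


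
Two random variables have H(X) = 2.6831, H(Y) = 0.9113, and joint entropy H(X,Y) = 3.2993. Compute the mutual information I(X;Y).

I(X;Y) = H(X) + H(Y) - H(X,Y)
I(X;Y) = 2.6831 + 0.9113 - 3.2993 = 0.2951 bits


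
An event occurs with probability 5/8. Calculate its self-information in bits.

Information content I(x) = -log₂(p(x))
I = -log₂(5/8) = -log₂(0.6250)
I = 0.6781 bits


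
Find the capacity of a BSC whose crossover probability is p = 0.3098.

For BSC with error probability p:
C = 1 - H(p) where H(p) is binary entropy
H(0.3098) = -0.3098 × log₂(0.3098) - 0.6902 × log₂(0.6902)
H(p) = 0.8929
C = 1 - 0.8929 = 0.1071 bits/use


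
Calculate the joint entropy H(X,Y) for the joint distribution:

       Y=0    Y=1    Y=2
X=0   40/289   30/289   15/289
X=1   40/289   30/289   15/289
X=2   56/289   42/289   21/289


H(X,Y) = -Σ p(x,y) log₂ p(x,y)
  p(0,0)=40/289: -0.1384 × log₂(0.1384) = 0.3949
  p(0,1)=30/289: -0.1038 × log₂(0.1038) = 0.3392
  p(0,2)=15/289: -0.0519 × log₂(0.0519) = 0.2215
  p(1,0)=40/289: -0.1384 × log₂(0.1384) = 0.3949
  p(1,1)=30/289: -0.1038 × log₂(0.1038) = 0.3392
  p(1,2)=15/289: -0.0519 × log₂(0.0519) = 0.2215
  p(2,0)=56/289: -0.1938 × log₂(0.1938) = 0.4588
  p(2,1)=42/289: -0.1453 × log₂(0.1453) = 0.4044
  p(2,2)=21/289: -0.0727 × log₂(0.0727) = 0.2749
H(X,Y) = 3.0493 bits


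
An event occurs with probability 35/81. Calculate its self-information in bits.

Information content I(x) = -log₂(p(x))
I = -log₂(35/81) = -log₂(0.4321)
I = 1.2106 bits


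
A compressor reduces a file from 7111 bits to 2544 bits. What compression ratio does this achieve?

Compression ratio = Original / Compressed
= 7111 / 2544 = 2.80:1


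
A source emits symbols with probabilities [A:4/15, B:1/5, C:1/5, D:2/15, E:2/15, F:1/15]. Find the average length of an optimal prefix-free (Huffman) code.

Huffman tree construction:
Combine smallest probabilities repeatedly
Resulting codes:
  A: 10 (length 2)
  B: 111 (length 3)
  C: 00 (length 2)
  D: 011 (length 3)
  E: 110 (length 3)
  F: 010 (length 3)
Average length = Σ p(s) × length(s) = 2.5333 bits


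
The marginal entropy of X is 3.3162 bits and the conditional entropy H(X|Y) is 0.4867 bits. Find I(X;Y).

I(X;Y) = H(X) - H(X|Y)
I(X;Y) = 3.3162 - 0.4867 = 2.8295 bits


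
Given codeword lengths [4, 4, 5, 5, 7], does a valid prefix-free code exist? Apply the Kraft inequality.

Kraft inequality: Σ 2^(-l_i) ≤ 1 for prefix-free code
Calculating: 2^(-4) + 2^(-4) + 2^(-5) + 2^(-5) + 2^(-7)
= 0.0625 + 0.0625 + 0.03125 + 0.03125 + 0.0078125
= 0.1953
Since 0.1953 ≤ 1, prefix-free code exists


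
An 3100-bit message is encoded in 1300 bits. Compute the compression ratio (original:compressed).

Compression ratio = Original / Compressed
= 3100 / 1300 = 2.38:1


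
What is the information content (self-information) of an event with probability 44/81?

Information content I(x) = -log₂(p(x))
I = -log₂(44/81) = -log₂(0.5432)
I = 0.8804 bits


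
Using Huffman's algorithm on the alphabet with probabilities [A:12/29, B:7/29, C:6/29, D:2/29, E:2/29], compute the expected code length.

Huffman tree construction:
Combine smallest probabilities repeatedly
Resulting codes:
  A: 0 (length 1)
  B: 10 (length 2)
  C: 111 (length 3)
  D: 1100 (length 4)
  E: 1101 (length 4)
Average length = Σ p(s) × length(s) = 2.0690 bits


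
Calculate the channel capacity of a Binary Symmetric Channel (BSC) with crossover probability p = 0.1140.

For BSC with error probability p:
C = 1 - H(p) where H(p) is binary entropy
H(0.1140) = -0.1140 × log₂(0.1140) - 0.8860 × log₂(0.8860)
H(p) = 0.5119
C = 1 - 0.5119 = 0.4881 bits/use


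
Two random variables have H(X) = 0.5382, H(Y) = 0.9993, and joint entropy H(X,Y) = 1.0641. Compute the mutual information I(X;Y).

I(X;Y) = H(X) + H(Y) - H(X,Y)
I(X;Y) = 0.5382 + 0.9993 - 1.0641 = 0.4734 bits


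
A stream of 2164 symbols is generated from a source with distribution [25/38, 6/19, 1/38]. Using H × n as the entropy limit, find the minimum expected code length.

Entropy H = 1.0607 bits/symbol
Minimum bits = H × n = 1.0607 × 2164
= 2295.28 bits


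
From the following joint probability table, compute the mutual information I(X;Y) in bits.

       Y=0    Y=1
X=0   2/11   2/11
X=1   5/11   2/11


H(X) = 0.9457, H(Y) = 0.9457, H(X,Y) = 1.8586
I(X;Y) = H(X) + H(Y) - H(X,Y) = 0.0328 bits


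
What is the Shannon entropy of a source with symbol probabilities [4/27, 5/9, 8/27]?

H(X) = -Σ p(x) log₂ p(x)
  -4/27 × log₂(4/27) = 0.4081
  -5/9 × log₂(5/9) = 0.4711
  -8/27 × log₂(8/27) = 0.5200
H(X) = 1.3992 bits


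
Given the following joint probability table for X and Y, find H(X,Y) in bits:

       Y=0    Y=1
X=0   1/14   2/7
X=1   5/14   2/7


H(X,Y) = -Σ p(x,y) log₂ p(x,y)
  p(0,0)=1/14: -0.0714 × log₂(0.0714) = 0.2720
  p(0,1)=2/7: -0.2857 × log₂(0.2857) = 0.5164
  p(1,0)=5/14: -0.3571 × log₂(0.3571) = 0.5305
  p(1,1)=2/7: -0.2857 × log₂(0.2857) = 0.5164
H(X,Y) = 1.8352 bits


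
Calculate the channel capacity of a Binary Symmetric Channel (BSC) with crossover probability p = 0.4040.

For BSC with error probability p:
C = 1 - H(p) where H(p) is binary entropy
H(0.4040) = -0.4040 × log₂(0.4040) - 0.5960 × log₂(0.5960)
H(p) = 0.9732
C = 1 - 0.9732 = 0.0268 bits/use


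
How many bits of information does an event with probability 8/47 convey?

Information content I(x) = -log₂(p(x))
I = -log₂(8/47) = -log₂(0.1702)
I = 2.5546 bits


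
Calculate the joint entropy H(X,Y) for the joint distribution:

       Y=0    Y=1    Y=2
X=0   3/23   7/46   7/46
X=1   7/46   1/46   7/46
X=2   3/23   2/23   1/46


H(X,Y) = -Σ p(x,y) log₂ p(x,y)
  p(0,0)=3/23: -0.1304 × log₂(0.1304) = 0.3833
  p(0,1)=7/46: -0.1522 × log₂(0.1522) = 0.4133
  p(0,2)=7/46: -0.1522 × log₂(0.1522) = 0.4133
  p(1,0)=7/46: -0.1522 × log₂(0.1522) = 0.4133
  p(1,1)=1/46: -0.0217 × log₂(0.0217) = 0.1201
  p(1,2)=7/46: -0.1522 × log₂(0.1522) = 0.4133
  p(2,0)=3/23: -0.1304 × log₂(0.1304) = 0.3833
  p(2,1)=2/23: -0.0870 × log₂(0.0870) = 0.3064
  p(2,2)=1/46: -0.0217 × log₂(0.0217) = 0.1201
H(X,Y) = 2.9665 bits


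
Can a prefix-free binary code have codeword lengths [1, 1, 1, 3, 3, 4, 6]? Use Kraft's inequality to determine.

Kraft inequality: Σ 2^(-l_i) ≤ 1 for prefix-free code
Calculating: 2^(-1) + 2^(-1) + 2^(-1) + 2^(-3) + 2^(-3) + 2^(-4) + 2^(-6)
= 0.5 + 0.5 + 0.5 + 0.125 + 0.125 + 0.0625 + 0.015625
= 1.8281
Since 1.8281 > 1, prefix-free code does not exist


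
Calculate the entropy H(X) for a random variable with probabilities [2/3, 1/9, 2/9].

H(X) = -Σ p(x) log₂ p(x)
  -2/3 × log₂(2/3) = 0.3900
  -1/9 × log₂(1/9) = 0.3522
  -2/9 × log₂(2/9) = 0.4822
H(X) = 1.2244 bits


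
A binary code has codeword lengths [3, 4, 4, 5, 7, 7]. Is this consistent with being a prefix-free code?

Kraft inequality: Σ 2^(-l_i) ≤ 1 for prefix-free code
Calculating: 2^(-3) + 2^(-4) + 2^(-4) + 2^(-5) + 2^(-7) + 2^(-7)
= 0.125 + 0.0625 + 0.0625 + 0.03125 + 0.0078125 + 0.0078125
= 0.2969
Since 0.2969 ≤ 1, prefix-free code exists


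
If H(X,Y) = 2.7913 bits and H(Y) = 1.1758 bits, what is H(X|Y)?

Chain rule: H(X,Y) = H(X|Y) + H(Y)
H(X|Y) = H(X,Y) - H(Y) = 2.7913 - 1.1758 = 1.6155 bits


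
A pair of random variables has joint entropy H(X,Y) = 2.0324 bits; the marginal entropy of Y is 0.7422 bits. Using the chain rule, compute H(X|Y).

Chain rule: H(X,Y) = H(X|Y) + H(Y)
H(X|Y) = H(X,Y) - H(Y) = 2.0324 - 0.7422 = 1.2902 bits


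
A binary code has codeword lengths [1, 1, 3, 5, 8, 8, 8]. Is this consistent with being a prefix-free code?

Kraft inequality: Σ 2^(-l_i) ≤ 1 for prefix-free code
Calculating: 2^(-1) + 2^(-1) + 2^(-3) + 2^(-5) + 2^(-8) + 2^(-8) + 2^(-8)
= 0.5 + 0.5 + 0.125 + 0.03125 + 0.00390625 + 0.00390625 + 0.00390625
= 1.1680
Since 1.1680 > 1, prefix-free code does not exist


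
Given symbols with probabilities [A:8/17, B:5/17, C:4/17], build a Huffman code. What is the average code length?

Huffman tree construction:
Combine smallest probabilities repeatedly
Resulting codes:
  A: 0 (length 1)
  B: 11 (length 2)
  C: 10 (length 2)
Average length = Σ p(s) × length(s) = 1.5294 bits


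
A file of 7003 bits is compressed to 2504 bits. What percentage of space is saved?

Space savings = (1 - Compressed/Original) × 100%
= (1 - 2504/7003) × 100%
= 64.24%


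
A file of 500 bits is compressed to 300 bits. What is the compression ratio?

Compression ratio = Original / Compressed
= 500 / 300 = 1.67:1


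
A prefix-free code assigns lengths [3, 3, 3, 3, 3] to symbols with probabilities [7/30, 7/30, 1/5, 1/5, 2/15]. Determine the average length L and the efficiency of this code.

Average length L = Σ p_i × l_i = 3.0000 bits
Entropy H = 2.2961 bits
Efficiency η = H/L × 100% = 76.54%


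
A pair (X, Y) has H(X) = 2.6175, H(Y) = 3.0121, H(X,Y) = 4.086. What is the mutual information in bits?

I(X;Y) = H(X) + H(Y) - H(X,Y)
I(X;Y) = 2.6175 + 3.0121 - 4.086 = 1.5436 bits


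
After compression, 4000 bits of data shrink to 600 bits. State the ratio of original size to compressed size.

Compression ratio = Original / Compressed
= 4000 / 600 = 6.67:1


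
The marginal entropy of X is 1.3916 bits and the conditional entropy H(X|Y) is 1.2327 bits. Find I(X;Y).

I(X;Y) = H(X) - H(X|Y)
I(X;Y) = 1.3916 - 1.2327 = 0.1589 bits


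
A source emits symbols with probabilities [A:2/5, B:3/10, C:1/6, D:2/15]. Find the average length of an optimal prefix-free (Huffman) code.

Huffman tree construction:
Combine smallest probabilities repeatedly
Resulting codes:
  A: 0 (length 1)
  B: 10 (length 2)
  C: 111 (length 3)
  D: 110 (length 3)
Average length = Σ p(s) × length(s) = 1.9000 bits


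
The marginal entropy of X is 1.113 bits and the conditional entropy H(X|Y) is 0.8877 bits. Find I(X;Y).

I(X;Y) = H(X) - H(X|Y)
I(X;Y) = 1.113 - 0.8877 = 0.2253 bits


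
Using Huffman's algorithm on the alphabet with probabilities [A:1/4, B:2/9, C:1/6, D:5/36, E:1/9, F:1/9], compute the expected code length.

Huffman tree construction:
Combine smallest probabilities repeatedly
Resulting codes:
  A: 10 (length 2)
  B: 00 (length 2)
  C: 111 (length 3)
  D: 110 (length 3)
  E: 010 (length 3)
  F: 011 (length 3)
Average length = Σ p(s) × length(s) = 2.5278 bits


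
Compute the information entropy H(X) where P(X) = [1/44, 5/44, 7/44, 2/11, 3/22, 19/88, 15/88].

H(X) = -Σ p(x) log₂ p(x)
  -1/44 × log₂(1/44) = 0.1241
  -5/44 × log₂(5/44) = 0.3565
  -7/44 × log₂(7/44) = 0.4219
  -2/11 × log₂(2/11) = 0.4472
  -3/22 × log₂(3/22) = 0.3920
  -19/88 × log₂(19/88) = 0.4775
  -15/88 × log₂(15/88) = 0.4351
H(X) = 2.6543 bits


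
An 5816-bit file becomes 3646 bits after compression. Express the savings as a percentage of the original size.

Space savings = (1 - Compressed/Original) × 100%
= (1 - 3646/5816) × 100%
= 37.31%


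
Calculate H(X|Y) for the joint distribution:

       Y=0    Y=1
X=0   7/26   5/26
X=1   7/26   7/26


H(X|Y) = Σ_y p(y) H(X|Y=y)
  p(Y=0) = 7/13, H(X|Y=0) = 1.0000
  p(Y=1) = 6/13, H(X|Y=1) = 0.9799
H(X|Y) = 0.5385×1.0000 + 0.4615×0.9799 = 0.9907 bits


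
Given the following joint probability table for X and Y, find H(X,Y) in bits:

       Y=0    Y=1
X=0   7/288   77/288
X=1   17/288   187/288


H(X,Y) = -Σ p(x,y) log₂ p(x,y)
  p(0,0)=7/288: -0.0243 × log₂(0.0243) = 0.1303
  p(0,1)=77/288: -0.2674 × log₂(0.2674) = 0.5088
  p(1,0)=17/288: -0.0590 × log₂(0.0590) = 0.2410
  p(1,1)=187/288: -0.6493 × log₂(0.6493) = 0.4045
H(X,Y) = 1.2847 bits


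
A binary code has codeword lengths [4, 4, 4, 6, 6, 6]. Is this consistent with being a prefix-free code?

Kraft inequality: Σ 2^(-l_i) ≤ 1 for prefix-free code
Calculating: 2^(-4) + 2^(-4) + 2^(-4) + 2^(-6) + 2^(-6) + 2^(-6)
= 0.0625 + 0.0625 + 0.0625 + 0.015625 + 0.015625 + 0.015625
= 0.2344
Since 0.2344 ≤ 1, prefix-free code exists


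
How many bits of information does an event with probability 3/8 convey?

Information content I(x) = -log₂(p(x))
I = -log₂(3/8) = -log₂(0.3750)
I = 1.4150 bits


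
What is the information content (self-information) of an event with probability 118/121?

Information content I(x) = -log₂(p(x))
I = -log₂(118/121) = -log₂(0.9752)
I = 0.0362 bits


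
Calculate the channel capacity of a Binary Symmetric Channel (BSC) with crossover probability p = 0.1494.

For BSC with error probability p:
C = 1 - H(p) where H(p) is binary entropy
H(0.1494) = -0.1494 × log₂(0.1494) - 0.8506 × log₂(0.8506)
H(p) = 0.6083
C = 1 - 0.6083 = 0.3917 bits/use


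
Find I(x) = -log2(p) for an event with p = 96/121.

Information content I(x) = -log₂(p(x))
I = -log₂(96/121) = -log₂(0.7934)
I = 0.3339 bits


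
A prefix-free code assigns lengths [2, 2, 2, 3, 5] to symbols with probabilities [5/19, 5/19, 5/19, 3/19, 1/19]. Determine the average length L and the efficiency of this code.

Average length L = Σ p_i × l_i = 2.3158 bits
Entropy H = 2.1646 bits
Efficiency η = H/L × 100% = 93.47%


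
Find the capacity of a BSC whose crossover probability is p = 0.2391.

For BSC with error probability p:
C = 1 - H(p) where H(p) is binary entropy
H(0.2391) = -0.2391 × log₂(0.2391) - 0.7609 × log₂(0.7609)
H(p) = 0.7935
C = 1 - 0.7935 = 0.2065 bits/use


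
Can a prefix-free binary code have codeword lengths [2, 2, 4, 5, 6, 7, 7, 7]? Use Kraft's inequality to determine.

Kraft inequality: Σ 2^(-l_i) ≤ 1 for prefix-free code
Calculating: 2^(-2) + 2^(-2) + 2^(-4) + 2^(-5) + 2^(-6) + 2^(-7) + 2^(-7) + 2^(-7)
= 0.25 + 0.25 + 0.0625 + 0.03125 + 0.015625 + 0.0078125 + 0.0078125 + 0.0078125
= 0.6328
Since 0.6328 ≤ 1, prefix-free code exists


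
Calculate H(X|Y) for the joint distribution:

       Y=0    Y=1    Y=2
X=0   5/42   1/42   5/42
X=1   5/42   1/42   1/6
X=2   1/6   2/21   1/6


H(X|Y) = Σ_y p(y) H(X|Y=y)
  p(Y=0) = 17/42, H(X|Y=0) = 1.5657
  p(Y=1) = 1/7, H(X|Y=1) = 1.2516
  p(Y=2) = 19/42, H(X|Y=2) = 1.5683
H(X|Y) = 0.4048×1.5657 + 0.1429×1.2516 + 0.4524×1.5683 = 1.5220 bits


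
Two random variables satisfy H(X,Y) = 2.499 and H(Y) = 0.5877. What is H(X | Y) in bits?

Chain rule: H(X,Y) = H(X|Y) + H(Y)
H(X|Y) = H(X,Y) - H(Y) = 2.499 - 0.5877 = 1.9113 bits


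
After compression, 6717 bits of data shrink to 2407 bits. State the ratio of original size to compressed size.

Compression ratio = Original / Compressed
= 6717 / 2407 = 2.79:1


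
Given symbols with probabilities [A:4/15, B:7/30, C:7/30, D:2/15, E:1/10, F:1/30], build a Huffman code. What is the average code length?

Huffman tree construction:
Combine smallest probabilities repeatedly
Resulting codes:
  A: 10 (length 2)
  B: 00 (length 2)
  C: 01 (length 2)
  D: 110 (length 3)
  E: 1111 (length 4)
  F: 1110 (length 4)
Average length = Σ p(s) × length(s) = 2.4000 bits


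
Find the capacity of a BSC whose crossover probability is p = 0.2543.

For BSC with error probability p:
C = 1 - H(p) where H(p) is binary entropy
H(0.2543) = -0.2543 × log₂(0.2543) - 0.7457 × log₂(0.7457)
H(p) = 0.8180
C = 1 - 0.8180 = 0.1820 bits/use


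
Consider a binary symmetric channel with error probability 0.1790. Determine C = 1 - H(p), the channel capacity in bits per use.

For BSC with error probability p:
C = 1 - H(p) where H(p) is binary entropy
H(0.1790) = -0.1790 × log₂(0.1790) - 0.8210 × log₂(0.8210)
H(p) = 0.6779
C = 1 - 0.6779 = 0.3221 bits/use


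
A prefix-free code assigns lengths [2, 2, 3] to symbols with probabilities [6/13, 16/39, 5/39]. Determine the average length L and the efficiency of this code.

Average length L = Σ p_i × l_i = 2.1282 bits
Entropy H = 1.4221 bits
Efficiency η = H/L × 100% = 66.82%


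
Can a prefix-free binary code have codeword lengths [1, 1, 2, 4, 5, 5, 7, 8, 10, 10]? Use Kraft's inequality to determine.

Kraft inequality: Σ 2^(-l_i) ≤ 1 for prefix-free code
Calculating: 2^(-1) + 2^(-1) + 2^(-2) + 2^(-4) + 2^(-5) + 2^(-5) + 2^(-7) + 2^(-8) + 2^(-10) + 2^(-10)
= 0.5 + 0.5 + 0.25 + 0.0625 + 0.03125 + 0.03125 + 0.0078125 + 0.00390625 + 0.0009765625 + 0.0009765625
= 1.3887
Since 1.3887 > 1, prefix-free code does not exist


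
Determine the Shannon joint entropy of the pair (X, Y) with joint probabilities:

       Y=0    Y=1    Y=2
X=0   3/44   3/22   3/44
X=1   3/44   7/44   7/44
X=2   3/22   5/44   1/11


H(X,Y) = -Σ p(x,y) log₂ p(x,y)
  p(0,0)=3/44: -0.0682 × log₂(0.0682) = 0.2642
  p(0,1)=3/22: -0.1364 × log₂(0.1364) = 0.3920
  p(0,2)=3/44: -0.0682 × log₂(0.0682) = 0.2642
  p(1,0)=3/44: -0.0682 × log₂(0.0682) = 0.2642
  p(1,1)=7/44: -0.1591 × log₂(0.1591) = 0.4219
  p(1,2)=7/44: -0.1591 × log₂(0.1591) = 0.4219
  p(2,0)=3/22: -0.1364 × log₂(0.1364) = 0.3920
  p(2,1)=5/44: -0.1136 × log₂(0.1136) = 0.3565
  p(2,2)=1/11: -0.0909 × log₂(0.0909) = 0.3145
H(X,Y) = 3.0913 bits


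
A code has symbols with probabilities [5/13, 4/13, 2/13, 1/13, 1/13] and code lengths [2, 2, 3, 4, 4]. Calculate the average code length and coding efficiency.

Average length L = Σ p_i × l_i = 2.4615 bits
Entropy H = 2.0382 bits
Efficiency η = H/L × 100% = 82.80%


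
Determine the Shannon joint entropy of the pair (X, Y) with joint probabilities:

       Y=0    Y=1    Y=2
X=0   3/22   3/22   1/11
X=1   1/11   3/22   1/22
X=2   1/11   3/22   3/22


H(X,Y) = -Σ p(x,y) log₂ p(x,y)
  p(0,0)=3/22: -0.1364 × log₂(0.1364) = 0.3920
  p(0,1)=3/22: -0.1364 × log₂(0.1364) = 0.3920
  p(0,2)=1/11: -0.0909 × log₂(0.0909) = 0.3145
  p(1,0)=1/11: -0.0909 × log₂(0.0909) = 0.3145
  p(1,1)=3/22: -0.1364 × log₂(0.1364) = 0.3920
  p(1,2)=1/22: -0.0455 × log₂(0.0455) = 0.2027
  p(2,0)=1/11: -0.0909 × log₂(0.0909) = 0.3145
  p(2,1)=3/22: -0.1364 × log₂(0.1364) = 0.3920
  p(2,2)=3/22: -0.1364 × log₂(0.1364) = 0.3920
H(X,Y) = 3.1060 bits


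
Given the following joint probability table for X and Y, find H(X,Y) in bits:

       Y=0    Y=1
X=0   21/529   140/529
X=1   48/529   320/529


H(X,Y) = -Σ p(x,y) log₂ p(x,y)
  p(0,0)=21/529: -0.0397 × log₂(0.0397) = 0.1848
  p(0,1)=140/529: -0.2647 × log₂(0.2647) = 0.5076
  p(1,0)=48/529: -0.0907 × log₂(0.0907) = 0.3141
  p(1,1)=320/529: -0.6049 × log₂(0.6049) = 0.4387
H(X,Y) = 1.4452 bits


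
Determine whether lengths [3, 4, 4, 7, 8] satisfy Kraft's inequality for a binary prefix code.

Kraft inequality: Σ 2^(-l_i) ≤ 1 for prefix-free code
Calculating: 2^(-3) + 2^(-4) + 2^(-4) + 2^(-7) + 2^(-8)
= 0.125 + 0.0625 + 0.0625 + 0.0078125 + 0.00390625
= 0.2617
Since 0.2617 ≤ 1, prefix-free code exists


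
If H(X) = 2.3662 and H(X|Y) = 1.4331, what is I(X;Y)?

I(X;Y) = H(X) - H(X|Y)
I(X;Y) = 2.3662 - 1.4331 = 0.9331 bits


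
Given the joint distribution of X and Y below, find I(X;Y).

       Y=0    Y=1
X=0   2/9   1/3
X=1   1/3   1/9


H(X) = 0.9911, H(Y) = 0.9911, H(X,Y) = 1.8911
I(X;Y) = H(X) + H(Y) - H(X,Y) = 0.0911 bits


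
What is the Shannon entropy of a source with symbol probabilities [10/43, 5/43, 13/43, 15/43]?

H(X) = -Σ p(x) log₂ p(x)
  -10/43 × log₂(10/43) = 0.4894
  -5/43 × log₂(5/43) = 0.3610
  -13/43 × log₂(13/43) = 0.5218
  -15/43 × log₂(15/43) = 0.5300
H(X) = 1.9021 bits


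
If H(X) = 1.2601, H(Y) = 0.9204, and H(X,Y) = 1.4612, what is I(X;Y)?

I(X;Y) = H(X) + H(Y) - H(X,Y)
I(X;Y) = 1.2601 + 0.9204 - 1.4612 = 0.7193 bits


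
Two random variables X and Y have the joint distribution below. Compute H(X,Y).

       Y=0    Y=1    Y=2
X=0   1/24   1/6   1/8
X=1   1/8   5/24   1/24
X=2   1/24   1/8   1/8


H(X,Y) = -Σ p(x,y) log₂ p(x,y)
  p(0,0)=1/24: -0.0417 × log₂(0.0417) = 0.1910
  p(0,1)=1/6: -0.1667 × log₂(0.1667) = 0.4308
  p(0,2)=1/8: -0.1250 × log₂(0.1250) = 0.3750
  p(1,0)=1/8: -0.1250 × log₂(0.1250) = 0.3750
  p(1,1)=5/24: -0.2083 × log₂(0.2083) = 0.4715
  p(1,2)=1/24: -0.0417 × log₂(0.0417) = 0.1910
  p(2,0)=1/24: -0.0417 × log₂(0.0417) = 0.1910
  p(2,1)=1/8: -0.1250 × log₂(0.1250) = 0.3750
  p(2,2)=1/8: -0.1250 × log₂(0.1250) = 0.3750
H(X,Y) = 2.9754 bits


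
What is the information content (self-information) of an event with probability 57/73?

Information content I(x) = -log₂(p(x))
I = -log₂(57/73) = -log₂(0.7808)
I = 0.3569 bits


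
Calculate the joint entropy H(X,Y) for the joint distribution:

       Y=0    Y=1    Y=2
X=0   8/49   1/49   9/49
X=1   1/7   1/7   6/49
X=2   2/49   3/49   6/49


H(X,Y) = -Σ p(x,y) log₂ p(x,y)
  p(0,0)=8/49: -0.1633 × log₂(0.1633) = 0.4269
  p(0,1)=1/49: -0.0204 × log₂(0.0204) = 0.1146
  p(0,2)=9/49: -0.1837 × log₂(0.1837) = 0.4490
  p(1,0)=1/7: -0.1429 × log₂(0.1429) = 0.4011
  p(1,1)=1/7: -0.1429 × log₂(0.1429) = 0.4011
  p(1,2)=6/49: -0.1224 × log₂(0.1224) = 0.3710
  p(2,0)=2/49: -0.0408 × log₂(0.0408) = 0.1884
  p(2,1)=3/49: -0.0612 × log₂(0.0612) = 0.2467
  p(2,2)=6/49: -0.1224 × log₂(0.1224) = 0.3710
H(X,Y) = 2.9697 bits


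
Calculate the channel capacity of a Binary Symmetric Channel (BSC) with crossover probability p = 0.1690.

For BSC with error probability p:
C = 1 - H(p) where H(p) is binary entropy
H(0.1690) = -0.1690 × log₂(0.1690) - 0.8310 × log₂(0.8310)
H(p) = 0.6554
C = 1 - 0.6554 = 0.3446 bits/use


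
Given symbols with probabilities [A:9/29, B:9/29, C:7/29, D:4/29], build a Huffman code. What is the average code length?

Huffman tree construction:
Combine smallest probabilities repeatedly
Resulting codes:
  A: 10 (length 2)
  B: 11 (length 2)
  C: 01 (length 2)
  D: 00 (length 2)
Average length = Σ p(s) × length(s) = 2.0000 bits


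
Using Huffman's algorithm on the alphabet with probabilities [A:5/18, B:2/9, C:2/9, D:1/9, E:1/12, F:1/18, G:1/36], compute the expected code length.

Huffman tree construction:
Combine smallest probabilities repeatedly
Resulting codes:
  A: 10 (length 2)
  B: 00 (length 2)
  C: 01 (length 2)
  D: 110 (length 3)
  E: 1110 (length 4)
  F: 11111 (length 5)
  G: 11110 (length 5)
Average length = Σ p(s) × length(s) = 2.5278 bits


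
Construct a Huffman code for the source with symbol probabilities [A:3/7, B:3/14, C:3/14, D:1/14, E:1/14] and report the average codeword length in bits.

Huffman tree construction:
Combine smallest probabilities repeatedly
Resulting codes:
  A: 0 (length 1)
  B: 111 (length 3)
  C: 10 (length 2)
  D: 1100 (length 4)
  E: 1101 (length 4)
Average length = Σ p(s) × length(s) = 2.0714 bits


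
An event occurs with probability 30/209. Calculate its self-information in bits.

Information content I(x) = -log₂(p(x))
I = -log₂(30/209) = -log₂(0.1435)
I = 2.8005 bits


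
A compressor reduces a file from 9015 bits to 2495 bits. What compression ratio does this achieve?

Compression ratio = Original / Compressed
= 9015 / 2495 = 3.61:1


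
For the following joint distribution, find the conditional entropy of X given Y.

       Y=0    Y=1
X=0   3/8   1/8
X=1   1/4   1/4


H(X|Y) = Σ_y p(y) H(X|Y=y)
  p(Y=0) = 5/8, H(X|Y=0) = 0.9710
  p(Y=1) = 3/8, H(X|Y=1) = 0.9183
H(X|Y) = 0.6250×0.9710 + 0.3750×0.9183 = 0.9512 bits


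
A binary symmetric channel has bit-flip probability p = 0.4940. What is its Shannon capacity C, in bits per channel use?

For BSC with error probability p:
C = 1 - H(p) where H(p) is binary entropy
H(0.4940) = -0.4940 × log₂(0.4940) - 0.5060 × log₂(0.5060)
H(p) = 0.9999
C = 1 - 0.9999 = 0.0001 bits/use


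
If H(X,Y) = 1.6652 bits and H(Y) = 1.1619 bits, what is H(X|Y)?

Chain rule: H(X,Y) = H(X|Y) + H(Y)
H(X|Y) = H(X,Y) - H(Y) = 1.6652 - 1.1619 = 0.5033 bits


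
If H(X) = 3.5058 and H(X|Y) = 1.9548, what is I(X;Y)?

I(X;Y) = H(X) - H(X|Y)
I(X;Y) = 3.5058 - 1.9548 = 1.551 bits


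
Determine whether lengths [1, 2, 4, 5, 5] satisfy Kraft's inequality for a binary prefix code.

Kraft inequality: Σ 2^(-l_i) ≤ 1 for prefix-free code
Calculating: 2^(-1) + 2^(-2) + 2^(-4) + 2^(-5) + 2^(-5)
= 0.5 + 0.25 + 0.0625 + 0.03125 + 0.03125
= 0.8750
Since 0.8750 ≤ 1, prefix-free code exists


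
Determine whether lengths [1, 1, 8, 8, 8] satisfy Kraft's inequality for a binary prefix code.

Kraft inequality: Σ 2^(-l_i) ≤ 1 for prefix-free code
Calculating: 2^(-1) + 2^(-1) + 2^(-8) + 2^(-8) + 2^(-8)
= 0.5 + 0.5 + 0.00390625 + 0.00390625 + 0.00390625
= 1.0117
Since 1.0117 > 1, prefix-free code does not exist


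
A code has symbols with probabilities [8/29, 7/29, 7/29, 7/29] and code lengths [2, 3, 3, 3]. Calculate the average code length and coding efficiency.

Average length L = Σ p_i × l_i = 2.7241 bits
Entropy H = 1.9975 bits
Efficiency η = H/L × 100% = 73.33%


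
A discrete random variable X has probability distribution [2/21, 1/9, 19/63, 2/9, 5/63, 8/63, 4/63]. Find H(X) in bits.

H(X) = -Σ p(x) log₂ p(x)
  -2/21 × log₂(2/21) = 0.3231
  -1/9 × log₂(1/9) = 0.3522
  -19/63 × log₂(19/63) = 0.5216
  -2/9 × log₂(2/9) = 0.4822
  -5/63 × log₂(5/63) = 0.2901
  -8/63 × log₂(8/63) = 0.3781
  -4/63 × log₂(4/63) = 0.2525
H(X) = 2.5997 bits


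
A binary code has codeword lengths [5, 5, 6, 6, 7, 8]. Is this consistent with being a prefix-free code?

Kraft inequality: Σ 2^(-l_i) ≤ 1 for prefix-free code
Calculating: 2^(-5) + 2^(-5) + 2^(-6) + 2^(-6) + 2^(-7) + 2^(-8)
= 0.03125 + 0.03125 + 0.015625 + 0.015625 + 0.0078125 + 0.00390625
= 0.1055
Since 0.1055 ≤ 1, prefix-free code exists


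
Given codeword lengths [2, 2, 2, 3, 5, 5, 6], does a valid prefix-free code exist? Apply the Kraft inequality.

Kraft inequality: Σ 2^(-l_i) ≤ 1 for prefix-free code
Calculating: 2^(-2) + 2^(-2) + 2^(-2) + 2^(-3) + 2^(-5) + 2^(-5) + 2^(-6)
= 0.25 + 0.25 + 0.25 + 0.125 + 0.03125 + 0.03125 + 0.015625
= 0.9531
Since 0.9531 ≤ 1, prefix-free code exists


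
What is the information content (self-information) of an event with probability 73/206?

Information content I(x) = -log₂(p(x))
I = -log₂(73/206) = -log₂(0.3544)
I = 1.4967 bits


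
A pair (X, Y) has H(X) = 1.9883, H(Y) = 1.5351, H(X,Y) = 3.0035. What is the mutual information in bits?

I(X;Y) = H(X) + H(Y) - H(X,Y)
I(X;Y) = 1.9883 + 1.5351 - 3.0035 = 0.5199 bits


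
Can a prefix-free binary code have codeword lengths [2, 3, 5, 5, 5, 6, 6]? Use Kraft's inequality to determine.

Kraft inequality: Σ 2^(-l_i) ≤ 1 for prefix-free code
Calculating: 2^(-2) + 2^(-3) + 2^(-5) + 2^(-5) + 2^(-5) + 2^(-6) + 2^(-6)
= 0.25 + 0.125 + 0.03125 + 0.03125 + 0.03125 + 0.015625 + 0.015625
= 0.5000
Since 0.5000 ≤ 1, prefix-free code exists


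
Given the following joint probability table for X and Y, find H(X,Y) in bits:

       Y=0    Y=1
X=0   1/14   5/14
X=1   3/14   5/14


H(X,Y) = -Σ p(x,y) log₂ p(x,y)
  p(0,0)=1/14: -0.0714 × log₂(0.0714) = 0.2720
  p(0,1)=5/14: -0.3571 × log₂(0.3571) = 0.5305
  p(1,0)=3/14: -0.2143 × log₂(0.2143) = 0.4762
  p(1,1)=5/14: -0.3571 × log₂(0.3571) = 0.5305
H(X,Y) = 1.8092 bits


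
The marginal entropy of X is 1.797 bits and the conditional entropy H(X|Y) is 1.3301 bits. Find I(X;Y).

I(X;Y) = H(X) - H(X|Y)
I(X;Y) = 1.797 - 1.3301 = 0.4669 bits


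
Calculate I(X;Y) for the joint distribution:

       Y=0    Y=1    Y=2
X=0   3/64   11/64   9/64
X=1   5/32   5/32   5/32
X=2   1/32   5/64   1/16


H(X) = 1.4797, H(Y) = 1.5491, H(X,Y) = 2.9905
I(X;Y) = H(X) + H(Y) - H(X,Y) = 0.0382 bits


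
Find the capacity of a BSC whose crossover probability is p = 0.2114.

For BSC with error probability p:
C = 1 - H(p) where H(p) is binary entropy
H(0.2114) = -0.2114 × log₂(0.2114) - 0.7886 × log₂(0.7886)
H(p) = 0.7442
C = 1 - 0.7442 = 0.2558 bits/use


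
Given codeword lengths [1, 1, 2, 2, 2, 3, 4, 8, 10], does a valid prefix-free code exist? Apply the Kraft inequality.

Kraft inequality: Σ 2^(-l_i) ≤ 1 for prefix-free code
Calculating: 2^(-1) + 2^(-1) + 2^(-2) + 2^(-2) + 2^(-2) + 2^(-3) + 2^(-4) + 2^(-8) + 2^(-10)
= 0.5 + 0.5 + 0.25 + 0.25 + 0.25 + 0.125 + 0.0625 + 0.00390625 + 0.0009765625
= 1.9424
Since 1.9424 > 1, prefix-free code does not exist


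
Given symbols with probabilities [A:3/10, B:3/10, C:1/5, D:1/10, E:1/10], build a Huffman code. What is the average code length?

Huffman tree construction:
Combine smallest probabilities repeatedly
Resulting codes:
  A: 10 (length 2)
  B: 11 (length 2)
  C: 00 (length 2)
  D: 010 (length 3)
  E: 011 (length 3)
Average length = Σ p(s) × length(s) = 2.2000 bits


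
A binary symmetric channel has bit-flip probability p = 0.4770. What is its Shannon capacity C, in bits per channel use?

For BSC with error probability p:
C = 1 - H(p) where H(p) is binary entropy
H(0.4770) = -0.4770 × log₂(0.4770) - 0.5230 × log₂(0.5230)
H(p) = 0.9985
C = 1 - 0.9985 = 0.0015 bits/use


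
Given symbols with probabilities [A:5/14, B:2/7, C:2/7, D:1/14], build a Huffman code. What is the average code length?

Huffman tree construction:
Combine smallest probabilities repeatedly
Resulting codes:
  A: 11 (length 2)
  B: 01 (length 2)
  C: 10 (length 2)
  D: 00 (length 2)
Average length = Σ p(s) × length(s) = 2.0000 bits


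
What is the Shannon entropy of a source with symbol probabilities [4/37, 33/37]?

H(X) = -Σ p(x) log₂ p(x)
  -4/37 × log₂(4/37) = 0.3470
  -33/37 × log₂(33/37) = 0.1472
H(X) = 0.4942 bits


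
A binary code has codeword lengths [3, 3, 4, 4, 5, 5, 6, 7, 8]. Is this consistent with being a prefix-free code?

Kraft inequality: Σ 2^(-l_i) ≤ 1 for prefix-free code
Calculating: 2^(-3) + 2^(-3) + 2^(-4) + 2^(-4) + 2^(-5) + 2^(-5) + 2^(-6) + 2^(-7) + 2^(-8)
= 0.125 + 0.125 + 0.0625 + 0.0625 + 0.03125 + 0.03125 + 0.015625 + 0.0078125 + 0.00390625
= 0.4648
Since 0.4648 ≤ 1, prefix-free code exists


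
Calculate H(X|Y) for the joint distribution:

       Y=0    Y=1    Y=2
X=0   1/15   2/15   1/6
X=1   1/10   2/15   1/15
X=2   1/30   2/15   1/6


H(X|Y) = Σ_y p(y) H(X|Y=y)
  p(Y=0) = 1/5, H(X|Y=0) = 1.4591
  p(Y=1) = 2/5, H(X|Y=1) = 1.5850
  p(Y=2) = 2/5, H(X|Y=2) = 1.4834
H(X|Y) = 0.2000×1.4591 + 0.4000×1.5850 + 0.4000×1.4834 = 1.5192 bits


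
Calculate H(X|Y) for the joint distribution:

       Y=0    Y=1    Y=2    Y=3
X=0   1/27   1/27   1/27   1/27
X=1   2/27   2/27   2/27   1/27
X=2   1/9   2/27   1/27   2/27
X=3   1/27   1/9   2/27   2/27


H(X|Y) = Σ_y p(y) H(X|Y=y)
  p(Y=0) = 7/27, H(X|Y=0) = 1.8424
  p(Y=1) = 8/27, H(X|Y=1) = 1.9056
  p(Y=2) = 2/9, H(X|Y=2) = 1.9183
  p(Y=3) = 2/9, H(X|Y=3) = 1.9183
H(X|Y) = 0.2593×1.8424 + 0.2963×1.9056 + 0.2222×1.9183 + 0.2222×1.9183 = 1.8949 bits


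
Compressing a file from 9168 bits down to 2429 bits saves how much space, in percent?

Space savings = (1 - Compressed/Original) × 100%
= (1 - 2429/9168) × 100%
= 73.51%
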